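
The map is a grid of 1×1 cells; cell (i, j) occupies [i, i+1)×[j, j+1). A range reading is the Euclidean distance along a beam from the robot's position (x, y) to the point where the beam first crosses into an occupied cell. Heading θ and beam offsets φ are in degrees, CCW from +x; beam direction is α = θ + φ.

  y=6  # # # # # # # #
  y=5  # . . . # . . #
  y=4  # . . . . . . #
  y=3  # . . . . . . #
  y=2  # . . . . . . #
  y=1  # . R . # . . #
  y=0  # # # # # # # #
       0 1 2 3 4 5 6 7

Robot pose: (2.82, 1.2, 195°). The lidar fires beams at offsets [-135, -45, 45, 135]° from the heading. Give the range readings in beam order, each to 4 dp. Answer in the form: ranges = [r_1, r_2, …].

beam 1: φ=-135°, α=60°
  direction (0.5000, 0.8660); cell (2,1); t to first gridline: x 0.3600, y 0.9238 (then +2.0000 / +1.1547)
    (3,1) via x @ 0.3600
    (3,2) via y @ 0.9238
    (3,3) via y @ 2.0785
    (4,3) via x @ 2.3600
    (4,4) via y @ 3.2332
    (5,4) via x @ 4.3600
    (5,5) via y @ 4.3879
    (5,6) via y @ 5.5426  # hit
  → r_1 = 5.5426
beam 2: φ=-45°, α=150°
  direction (-0.8660, 0.5000); cell (2,1); t to first gridline: x 0.9469, y 1.6000 (then +1.1547 / +2.0000)
    (1,1) via x @ 0.9469
    (1,2) via y @ 1.6000
    (0,2) via x @ 2.1016  # hit
  → r_2 = 2.1016
beam 3: φ=45°, α=240°
  direction (-0.5000, -0.8660); cell (2,1); t to first gridline: x 1.6400, y 0.2309 (then +2.0000 / +1.1547)
    (2,0) via y @ 0.2309  # hit
  → r_3 = 0.2309
beam 4: φ=135°, α=330°
  direction (0.8660, -0.5000); cell (2,1); t to first gridline: x 0.2078, y 0.4000 (then +1.1547 / +2.0000)
    (3,1) via x @ 0.2078
    (3,0) via y @ 0.4000  # hit
  → r_4 = 0.4000

ranges = [5.5426, 2.1016, 0.2309, 0.4000]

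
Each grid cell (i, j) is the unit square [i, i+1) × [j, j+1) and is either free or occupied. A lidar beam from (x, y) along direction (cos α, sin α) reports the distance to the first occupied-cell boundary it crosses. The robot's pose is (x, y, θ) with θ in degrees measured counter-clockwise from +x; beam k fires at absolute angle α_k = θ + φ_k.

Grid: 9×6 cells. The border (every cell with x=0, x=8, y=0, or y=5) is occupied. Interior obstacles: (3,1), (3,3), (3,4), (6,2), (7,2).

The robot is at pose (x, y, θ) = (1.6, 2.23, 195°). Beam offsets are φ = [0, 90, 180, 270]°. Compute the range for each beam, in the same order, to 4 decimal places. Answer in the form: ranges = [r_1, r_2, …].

beam 1: φ=0°, α=195°
  dir = (cos 195°, sin 195°) = (-0.9659, -0.2588); from cell (1,2)
  next x-line at t=0.6212, next y-line at t=0.8887; Δt_x=1.0353, Δt_y=3.8637
    x: enter (0,2) at t=0.6212 ← occupied
  → r_1 = 0.6212
beam 2: φ=90°, α=285°
  dir = (cos 285°, sin 285°) = (0.2588, -0.9659); from cell (1,2)
  next x-line at t=1.5455, next y-line at t=0.2381; Δt_x=3.8637, Δt_y=1.0353
    y: enter (1,1) at t=0.2381
    y: enter (1,0) at t=1.2734 ← occupied
  → r_2 = 1.2734
beam 3: φ=180°, α=15°
  dir = (cos 15°, sin 15°) = (0.9659, 0.2588); from cell (1,2)
  next x-line at t=0.4141, next y-line at t=2.9751; Δt_x=1.0353, Δt_y=3.8637
    x: enter (2,2) at t=0.4141
    x: enter (3,2) at t=1.4494
    x: enter (4,2) at t=2.4847
    y: enter (4,3) at t=2.9751
    x: enter (5,3) at t=3.5199
    x: enter (6,3) at t=4.5552
    x: enter (7,3) at t=5.5905
    x: enter (8,3) at t=6.6258 ← occupied
  → r_3 = 6.6258
beam 4: φ=270°, α=105°
  dir = (cos 105°, sin 105°) = (-0.2588, 0.9659); from cell (1,2)
  next x-line at t=2.3182, next y-line at t=0.7972; Δt_x=3.8637, Δt_y=1.0353
    y: enter (1,3) at t=0.7972
    y: enter (1,4) at t=1.8324
    x: enter (0,4) at t=2.3182 ← occupied
  → r_4 = 2.3182

ranges = [0.6212, 1.2734, 6.6258, 2.3182]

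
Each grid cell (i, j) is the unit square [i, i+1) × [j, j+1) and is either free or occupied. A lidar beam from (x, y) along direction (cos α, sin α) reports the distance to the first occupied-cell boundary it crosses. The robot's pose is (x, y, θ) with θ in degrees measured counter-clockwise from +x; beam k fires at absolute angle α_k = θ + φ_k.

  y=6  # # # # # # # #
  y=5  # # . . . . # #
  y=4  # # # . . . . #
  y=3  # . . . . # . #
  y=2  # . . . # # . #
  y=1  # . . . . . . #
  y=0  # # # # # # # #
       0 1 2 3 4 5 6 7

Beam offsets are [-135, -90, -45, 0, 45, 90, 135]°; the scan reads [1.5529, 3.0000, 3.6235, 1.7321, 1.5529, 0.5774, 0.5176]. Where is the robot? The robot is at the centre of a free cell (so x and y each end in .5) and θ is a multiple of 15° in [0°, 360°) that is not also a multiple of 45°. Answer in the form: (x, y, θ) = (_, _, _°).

Enumerate (i+0.5, j+0.5, θ) over the 23 free cells and 16 admissible headings. For each, cast all 7 beams and compare to the given ranges.
  (5.5, 4.5, 120°): beam 2 = 1.0000 ≠ 3.0000 ✗
  (4.5, 4.5, 330°): beam 2 = 4.0415 ≠ 3.0000 ✗
  (1.5, 1.5, 210°): beam 1 = 2.5882 ≠ 1.5529 ✗
  …
  (1.5, 2.5, 60°): r_1=1.5529, r_2=3.0000, r_3=3.6235, r_4=1.7321, r_5=1.5529, r_6=0.5774, r_7=0.5176 — all match ✓
Only this pose fits every beam.

(x, y, θ) = (1.5, 2.5, 60°)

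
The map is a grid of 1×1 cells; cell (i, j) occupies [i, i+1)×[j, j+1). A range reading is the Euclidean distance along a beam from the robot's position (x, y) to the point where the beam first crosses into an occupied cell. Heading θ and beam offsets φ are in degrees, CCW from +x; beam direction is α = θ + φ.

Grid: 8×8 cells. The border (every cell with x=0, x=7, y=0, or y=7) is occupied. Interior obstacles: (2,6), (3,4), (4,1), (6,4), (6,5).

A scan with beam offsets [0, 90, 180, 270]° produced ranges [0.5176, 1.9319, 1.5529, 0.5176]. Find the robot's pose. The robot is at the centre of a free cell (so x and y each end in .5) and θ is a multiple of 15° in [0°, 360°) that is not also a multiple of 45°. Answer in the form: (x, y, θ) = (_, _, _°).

The pose lattice has 31·16 = 496 candidates. Test each by forward raycasting.
  (5.5, 2.5, 15°): beam 1 = 1.5529 ≠ 0.5176 ✗
  (5.5, 6.5, 285°): beam 1 = 1.9319 ≠ 0.5176 ✗
  (2.5, 1.5, 105°): beam 1 = 5.6940 ≠ 0.5176 ✗
  (1.5, 1.5, 330°): beam 1 = 1.0000 ≠ 0.5176 ✗
  (5.5, 4.5, 345°): beam 2 = 2.5882 ≠ 1.9319 ✗
  …
  (6.5, 1.5, 345°): r_1=0.5176, r_2=1.9319, r_3=1.5529, r_4=0.5176 — all match ✓
Unique over the lattice → pose = (6.5, 1.5, 345°).

(x, y, θ) = (6.5, 1.5, 345°)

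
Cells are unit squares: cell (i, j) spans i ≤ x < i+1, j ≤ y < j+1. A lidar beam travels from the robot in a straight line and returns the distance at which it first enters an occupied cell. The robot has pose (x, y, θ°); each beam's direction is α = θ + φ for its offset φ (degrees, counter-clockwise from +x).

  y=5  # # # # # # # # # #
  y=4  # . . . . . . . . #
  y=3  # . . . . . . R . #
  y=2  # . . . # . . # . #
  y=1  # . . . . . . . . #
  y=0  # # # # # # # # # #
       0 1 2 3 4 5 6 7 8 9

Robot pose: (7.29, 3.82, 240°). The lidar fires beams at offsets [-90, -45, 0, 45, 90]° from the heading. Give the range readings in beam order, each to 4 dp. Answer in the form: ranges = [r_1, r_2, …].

beam 1: φ=-90°, α=150°
  dir = (cos 150°, sin 150°) = (-0.8660, 0.5000); from cell (7,3)
  next x-line at t=0.3349, next y-line at t=0.3600; Δt_x=1.1547, Δt_y=2.0000
    x: enter (6,3) at t=0.3349
    y: enter (6,4) at t=0.3600
    x: enter (5,4) at t=1.4896
    y: enter (5,5) at t=2.3600 ← occupied
  → r_1 = 2.3600
beam 2: φ=-45°, α=195°
  dir = (cos 195°, sin 195°) = (-0.9659, -0.2588); from cell (7,3)
  next x-line at t=0.3002, next y-line at t=3.1682; Δt_x=1.0353, Δt_y=3.8637
    x: enter (6,3) at t=0.3002
    x: enter (5,3) at t=1.3355
    x: enter (4,3) at t=2.3708
    y: enter (4,2) at t=3.1682 ← occupied
  → r_2 = 3.1682
beam 3: φ=0°, α=240°
  dir = (cos 240°, sin 240°) = (-0.5000, -0.8660); from cell (7,3)
  next x-line at t=0.5800, next y-line at t=0.9469; Δt_x=2.0000, Δt_y=1.1547
    x: enter (6,3) at t=0.5800
    y: enter (6,2) at t=0.9469
    y: enter (6,1) at t=2.1016
    x: enter (5,1) at t=2.5800
    y: enter (5,0) at t=3.2563 ← occupied
  → r_3 = 3.2563
beam 4: φ=45°, α=285°
  dir = (cos 285°, sin 285°) = (0.2588, -0.9659); from cell (7,3)
  next x-line at t=2.7432, next y-line at t=0.8489; Δt_x=3.8637, Δt_y=1.0353
    y: enter (7,2) at t=0.8489 ← occupied
  → r_4 = 0.8489
beam 5: φ=90°, α=330°
  dir = (cos 330°, sin 330°) = (0.8660, -0.5000); from cell (7,3)
  next x-line at t=0.8198, next y-line at t=1.6400; Δt_x=1.1547, Δt_y=2.0000
    x: enter (8,3) at t=0.8198
    y: enter (8,2) at t=1.6400
    x: enter (9,2) at t=1.9745 ← occupied
  → r_5 = 1.9745

ranges = [2.3600, 3.1682, 3.2563, 0.8489, 1.9745]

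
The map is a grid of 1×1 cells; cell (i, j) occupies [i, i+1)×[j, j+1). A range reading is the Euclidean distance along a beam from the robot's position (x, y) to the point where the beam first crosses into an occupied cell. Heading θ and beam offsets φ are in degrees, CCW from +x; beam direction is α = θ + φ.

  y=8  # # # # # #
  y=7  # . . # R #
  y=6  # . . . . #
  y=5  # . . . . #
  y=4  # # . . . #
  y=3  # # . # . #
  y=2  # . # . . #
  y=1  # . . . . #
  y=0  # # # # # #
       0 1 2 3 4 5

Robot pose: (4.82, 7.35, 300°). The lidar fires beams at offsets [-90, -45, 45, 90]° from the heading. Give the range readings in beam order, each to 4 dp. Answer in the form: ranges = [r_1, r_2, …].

ranges = [4.4110, 3.4682, 0.1863, 0.2078]

beam 1: φ=-90°, α=210°
  dir = (cos 210°, sin 210°) = (-0.8660, -0.5000); from cell (4,7)
  next x-line at t=0.9469, next y-line at t=0.7000; Δt_x=1.1547, Δt_y=2.0000
    y: enter (4,6) at t=0.7000
    x: enter (3,6) at t=0.9469
    x: enter (2,6) at t=2.1016
    y: enter (2,5) at t=2.7000
    x: enter (1,5) at t=3.2563
    x: enter (0,5) at t=4.4110 ← occupied
  → r_1 = 4.4110
beam 2: φ=-45°, α=255°
  dir = (cos 255°, sin 255°) = (-0.2588, -0.9659); from cell (4,7)
  next x-line at t=3.1682, next y-line at t=0.3623; Δt_x=3.8637, Δt_y=1.0353
    y: enter (4,6) at t=0.3623
    y: enter (4,5) at t=1.3976
    y: enter (4,4) at t=2.4329
    x: enter (3,4) at t=3.1682
    y: enter (3,3) at t=3.4682 ← occupied
  → r_2 = 3.4682
beam 3: φ=45°, α=345°
  dir = (cos 345°, sin 345°) = (0.9659, -0.2588); from cell (4,7)
  next x-line at t=0.1863, next y-line at t=1.3523; Δt_x=1.0353, Δt_y=3.8637
    x: enter (5,7) at t=0.1863 ← occupied
  → r_3 = 0.1863
beam 4: φ=90°, α=30°
  dir = (cos 30°, sin 30°) = (0.8660, 0.5000); from cell (4,7)
  next x-line at t=0.2078, next y-line at t=1.3000; Δt_x=1.1547, Δt_y=2.0000
    x: enter (5,7) at t=0.2078 ← occupied
  → r_4 = 0.2078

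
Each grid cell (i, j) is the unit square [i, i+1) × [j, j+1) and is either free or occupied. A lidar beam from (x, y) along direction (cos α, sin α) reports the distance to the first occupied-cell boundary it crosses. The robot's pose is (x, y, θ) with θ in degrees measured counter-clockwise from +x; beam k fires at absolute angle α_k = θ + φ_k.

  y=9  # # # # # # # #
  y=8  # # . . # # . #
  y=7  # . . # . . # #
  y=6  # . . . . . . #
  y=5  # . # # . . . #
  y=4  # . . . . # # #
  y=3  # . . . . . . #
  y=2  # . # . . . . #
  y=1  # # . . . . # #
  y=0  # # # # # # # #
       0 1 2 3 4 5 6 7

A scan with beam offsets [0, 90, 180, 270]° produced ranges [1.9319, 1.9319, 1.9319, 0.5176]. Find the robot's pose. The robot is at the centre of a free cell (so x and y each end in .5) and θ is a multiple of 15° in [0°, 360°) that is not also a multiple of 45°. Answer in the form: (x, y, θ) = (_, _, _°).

(x, y, θ) = (1.5, 4.5, 285°)

Candidates: 36 free-cell centres × 16 headings = 576 poses. Raycast each; keep the one whose scan matches to 4 dp.
  (1.5, 6.5, 30°): beam 1 = 1.7321 ≠ 1.9319 ✗
  (6.5, 5.5, 285°): beam 1 = 0.5176 ≠ 1.9319 ✗
  (6.5, 5.5, 330°): beam 1 = 0.5774 ≠ 1.9319 ✗
  (6.5, 3.5, 240°): beam 1 = 2.8868 ≠ 1.9319 ✗
  (4.5, 7.5, 75°): beam 1 = 0.5176 ≠ 1.9319 ✗
  …
  (1.5, 4.5, 285°): r_1=1.9319, r_2=1.9319, r_3=1.9319, r_4=0.5176 — all match ✓
Unique over the lattice → pose = (1.5, 4.5, 285°).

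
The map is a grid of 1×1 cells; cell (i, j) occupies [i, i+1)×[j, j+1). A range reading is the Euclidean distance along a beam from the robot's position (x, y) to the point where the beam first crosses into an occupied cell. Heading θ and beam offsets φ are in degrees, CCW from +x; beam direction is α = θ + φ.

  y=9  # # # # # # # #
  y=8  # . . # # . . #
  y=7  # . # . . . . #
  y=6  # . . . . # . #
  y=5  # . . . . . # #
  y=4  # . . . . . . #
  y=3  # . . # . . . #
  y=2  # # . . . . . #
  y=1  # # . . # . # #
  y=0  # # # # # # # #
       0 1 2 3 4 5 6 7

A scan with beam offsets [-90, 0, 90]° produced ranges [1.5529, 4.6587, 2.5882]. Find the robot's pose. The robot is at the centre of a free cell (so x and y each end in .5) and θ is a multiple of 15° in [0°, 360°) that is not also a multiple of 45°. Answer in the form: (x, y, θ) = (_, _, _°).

(x, y, θ) = (5.5, 4.5, 165°)

Candidates: 38 free-cell centres × 16 headings = 608 poses. Raycast each; keep the one whose scan matches to 4 dp.
  (5.5, 7.5, 120°): beam 1 = 1.7321 ≠ 1.5529 ✗
  (6.5, 2.5, 330°): beam 1 = 0.5774 ≠ 1.5529 ✗
  (6.5, 8.5, 120°): beam 1 = 0.5774 ≠ 1.5529 ✗
  …
  (5.5, 4.5, 165°): r_1=1.5529, r_2=4.6587, r_3=2.5882 — all match ✓
No second candidate reproduces the full scan.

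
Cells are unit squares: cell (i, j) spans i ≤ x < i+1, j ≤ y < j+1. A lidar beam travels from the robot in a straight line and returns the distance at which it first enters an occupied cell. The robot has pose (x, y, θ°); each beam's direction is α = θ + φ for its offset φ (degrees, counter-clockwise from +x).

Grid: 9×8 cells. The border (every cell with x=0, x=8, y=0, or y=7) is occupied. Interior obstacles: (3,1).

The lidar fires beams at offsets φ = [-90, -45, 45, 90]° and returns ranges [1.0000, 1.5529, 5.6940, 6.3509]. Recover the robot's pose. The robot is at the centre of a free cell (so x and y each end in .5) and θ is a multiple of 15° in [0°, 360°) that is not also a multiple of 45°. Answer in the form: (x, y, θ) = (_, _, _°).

Enumerate (i+0.5, j+0.5, θ) over the 41 free cells and 16 admissible headings. For each, cast all 4 beams and compare to the given ranges.
  (4.5, 2.5, 120°): beam 1 = 4.0415 ≠ 1.0000 ✗
  (1.5, 4.5, 165°): beam 1 = 2.5882 ≠ 1.0000 ✗
  (5.5, 2.5, 165°): beam 1 = 4.6587 ≠ 1.0000 ✗
  (7.5, 3.5, 75°): beam 1 = 0.5176 ≠ 1.0000 ✗
  …
  (6.5, 1.5, 60°): r_1=1.0000, r_2=1.5529, r_3=5.6940, r_4=6.3509 — all match ✓
Only this pose fits every beam.

(x, y, θ) = (6.5, 1.5, 60°)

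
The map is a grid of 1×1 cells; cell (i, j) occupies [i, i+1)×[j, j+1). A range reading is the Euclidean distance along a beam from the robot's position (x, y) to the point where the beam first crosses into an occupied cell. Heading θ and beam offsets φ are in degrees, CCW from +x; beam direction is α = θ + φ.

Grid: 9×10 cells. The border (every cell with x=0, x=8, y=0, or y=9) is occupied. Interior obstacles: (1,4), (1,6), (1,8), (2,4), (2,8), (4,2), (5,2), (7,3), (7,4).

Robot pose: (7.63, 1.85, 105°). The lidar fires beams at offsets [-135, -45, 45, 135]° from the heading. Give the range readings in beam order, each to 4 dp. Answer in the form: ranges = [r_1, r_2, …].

beam 1: φ=-135°, α=330°
  d=(0.8660,-0.5000)  start (7,1)  tX=0.4272 tY=1.7000  stride 1/|dx|=1.1547 1/|dy|=2.0000
    cross x-line → (8,1), t=0.4272 (wall)
  → r_1 = 0.4272
beam 2: φ=-45°, α=60°
  d=(0.5000,0.8660)  start (7,1)  tX=0.7400 tY=0.1732  stride 1/|dx|=2.0000 1/|dy|=1.1547
    cross y-line → (7,2), t=0.1732
    cross x-line → (8,2), t=0.7400 (wall)
  → r_2 = 0.7400
beam 3: φ=45°, α=150°
  d=(-0.8660,0.5000)  start (7,1)  tX=0.7275 tY=0.3000  stride 1/|dx|=1.1547 1/|dy|=2.0000
    cross y-line → (7,2), t=0.3000
    cross x-line → (6,2), t=0.7275
    cross x-line → (5,2), t=1.8822 (wall)
  → r_3 = 1.8822
beam 4: φ=135°, α=240°
  d=(-0.5000,-0.8660)  start (7,1)  tX=1.2600 tY=0.9815  stride 1/|dx|=2.0000 1/|dy|=1.1547
    cross y-line → (7,0), t=0.9815 (wall)
  → r_4 = 0.9815

ranges = [0.4272, 0.7400, 1.8822, 0.9815]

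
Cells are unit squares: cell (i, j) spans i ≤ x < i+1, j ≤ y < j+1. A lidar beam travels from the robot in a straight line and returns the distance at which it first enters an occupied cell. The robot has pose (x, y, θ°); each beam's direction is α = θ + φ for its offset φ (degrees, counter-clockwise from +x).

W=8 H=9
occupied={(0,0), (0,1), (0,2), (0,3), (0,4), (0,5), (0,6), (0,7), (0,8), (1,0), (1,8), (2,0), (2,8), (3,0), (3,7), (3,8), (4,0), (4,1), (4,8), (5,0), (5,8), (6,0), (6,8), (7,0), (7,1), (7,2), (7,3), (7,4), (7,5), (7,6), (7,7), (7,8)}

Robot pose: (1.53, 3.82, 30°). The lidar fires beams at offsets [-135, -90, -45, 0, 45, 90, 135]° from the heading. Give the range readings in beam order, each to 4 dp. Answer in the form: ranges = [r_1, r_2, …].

ranges = [2.0478, 3.2563, 5.6630, 6.3162, 4.3275, 1.0600, 0.5487]

beam 1: φ=-135°, α=255°
  cosα=-0.2588 sinα=-0.9659 | (1,3) | tMaxX 2.0478 tMaxY 0.8489 | tΔX 3.8637 tΔY 1.0353
    t=0.8489 [y] (1,2)
    t=1.8842 [y] (1,1)
    t=2.0478 [x] (0,1) — stop
  → r_1 = 2.0478
beam 2: φ=-90°, α=300°
  cosα=0.5000 sinα=-0.8660 | (1,3) | tMaxX 0.9400 tMaxY 0.9469 | tΔX 2.0000 tΔY 1.1547
    t=0.9400 [x] (2,3)
    t=0.9469 [y] (2,2)
    t=2.1016 [y] (2,1)
    t=2.9400 [x] (3,1)
    t=3.2563 [y] (3,0) — stop
  → r_2 = 3.2563
beam 3: φ=-45°, α=345°
  cosα=0.9659 sinα=-0.2588 | (1,3) | tMaxX 0.4866 tMaxY 3.1682 | tΔX 1.0353 tΔY 3.8637
    t=0.4866 [x] (2,3)
    t=1.5219 [x] (3,3)
    t=2.5571 [x] (4,3)
    t=3.1682 [y] (4,2)
    t=3.5924 [x] (5,2)
    t=4.6277 [x] (6,2)
    t=5.6630 [x] (7,2) — stop
  → r_3 = 5.6630
beam 4: φ=0°, α=30°
  cosα=0.8660 sinα=0.5000 | (1,3) | tMaxX 0.5427 tMaxY 0.3600 | tΔX 1.1547 tΔY 2.0000
    t=0.3600 [y] (1,4)
    t=0.5427 [x] (2,4)
    t=1.6974 [x] (3,4)
    t=2.3600 [y] (3,5)
    t=2.8521 [x] (4,5)
    t=4.0068 [x] (5,5)
    t=4.3600 [y] (5,6)
    t=5.1615 [x] (6,6)
    t=6.3162 [x] (7,6) — stop
  → r_4 = 6.3162
beam 5: φ=45°, α=75°
  cosα=0.2588 sinα=0.9659 | (1,3) | tMaxX 1.8159 tMaxY 0.1863 | tΔX 3.8637 tΔY 1.0353
    t=0.1863 [y] (1,4)
    t=1.2216 [y] (1,5)
    t=1.8159 [x] (2,5)
    t=2.2569 [y] (2,6)
    t=3.2922 [y] (2,7)
    t=4.3275 [y] (2,8) — stop
  → r_5 = 4.3275
beam 6: φ=90°, α=120°
  cosα=-0.5000 sinα=0.8660 | (1,3) | tMaxX 1.0600 tMaxY 0.2078 | tΔX 2.0000 tΔY 1.1547
    t=0.2078 [y] (1,4)
    t=1.0600 [x] (0,4) — stop
  → r_6 = 1.0600
beam 7: φ=135°, α=165°
  cosα=-0.9659 sinα=0.2588 | (1,3) | tMaxX 0.5487 tMaxY 0.6955 | tΔX 1.0353 tΔY 3.8637
    t=0.5487 [x] (0,3) — stop
  → r_7 = 0.5487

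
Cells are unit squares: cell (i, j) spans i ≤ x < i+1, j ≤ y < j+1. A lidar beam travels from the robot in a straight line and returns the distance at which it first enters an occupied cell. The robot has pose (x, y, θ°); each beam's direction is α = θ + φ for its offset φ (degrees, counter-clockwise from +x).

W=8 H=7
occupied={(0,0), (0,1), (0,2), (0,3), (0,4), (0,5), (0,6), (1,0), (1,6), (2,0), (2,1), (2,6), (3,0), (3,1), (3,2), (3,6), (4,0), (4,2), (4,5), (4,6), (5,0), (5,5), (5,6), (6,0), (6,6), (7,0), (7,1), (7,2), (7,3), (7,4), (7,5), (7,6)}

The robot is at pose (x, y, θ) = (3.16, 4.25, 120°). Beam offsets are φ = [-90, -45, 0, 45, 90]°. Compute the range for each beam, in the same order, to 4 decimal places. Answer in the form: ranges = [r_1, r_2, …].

beam 1: φ=-90°, α=30°
  cosα=0.8660 sinα=0.5000 | (3,4) | tMaxX 0.9699 tMaxY 1.5000 | tΔX 1.1547 tΔY 2.0000
    t=0.9699 [x] (4,4)
    t=1.5000 [y] (4,5) — stop
  → r_1 = 1.5000
beam 2: φ=-45°, α=75°
  cosα=0.2588 sinα=0.9659 | (3,4) | tMaxX 3.2455 tMaxY 0.7765 | tΔX 3.8637 tΔY 1.0353
    t=0.7765 [y] (3,5)
    t=1.8117 [y] (3,6) — stop
  → r_2 = 1.8117
beam 3: φ=0°, α=120°
  cosα=-0.5000 sinα=0.8660 | (3,4) | tMaxX 0.3200 tMaxY 0.8660 | tΔX 2.0000 tΔY 1.1547
    t=0.3200 [x] (2,4)
    t=0.8660 [y] (2,5)
    t=2.0207 [y] (2,6) — stop
  → r_3 = 2.0207
beam 4: φ=45°, α=165°
  cosα=-0.9659 sinα=0.2588 | (3,4) | tMaxX 0.1656 tMaxY 2.8978 | tΔX 1.0353 tΔY 3.8637
    t=0.1656 [x] (2,4)
    t=1.2009 [x] (1,4)
    t=2.2362 [x] (0,4) — stop
  → r_4 = 2.2362
beam 5: φ=90°, α=210°
  cosα=-0.8660 sinα=-0.5000 | (3,4) | tMaxX 0.1848 tMaxY 0.5000 | tΔX 1.1547 tΔY 2.0000
    t=0.1848 [x] (2,4)
    t=0.5000 [y] (2,3)
    t=1.3395 [x] (1,3)
    t=2.4942 [x] (0,3) — stop
  → r_5 = 2.4942

ranges = [1.5000, 1.8117, 2.0207, 2.2362, 2.4942]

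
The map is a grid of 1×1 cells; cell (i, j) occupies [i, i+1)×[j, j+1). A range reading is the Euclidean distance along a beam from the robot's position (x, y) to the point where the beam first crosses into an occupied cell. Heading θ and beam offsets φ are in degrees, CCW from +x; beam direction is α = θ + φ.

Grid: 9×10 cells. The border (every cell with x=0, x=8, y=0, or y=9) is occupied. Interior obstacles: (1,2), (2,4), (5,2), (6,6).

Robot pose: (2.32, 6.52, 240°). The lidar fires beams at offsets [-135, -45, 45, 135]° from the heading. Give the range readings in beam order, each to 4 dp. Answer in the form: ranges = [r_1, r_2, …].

ranges = [2.5675, 1.3666, 1.5736, 5.8804]

beam 1: φ=-135°, α=105°
  cosα=-0.2588 sinα=0.9659 | (2,6) | tMaxX 1.2364 tMaxY 0.4969 | tΔX 3.8637 tΔY 1.0353
    t=0.4969 [y] (2,7)
    t=1.2364 [x] (1,7)
    t=1.5322 [y] (1,8)
    t=2.5675 [y] (1,9) — stop
  → r_1 = 2.5675
beam 2: φ=-45°, α=195°
  cosα=-0.9659 sinα=-0.2588 | (2,6) | tMaxX 0.3313 tMaxY 2.0091 | tΔX 1.0353 tΔY 3.8637
    t=0.3313 [x] (1,6)
    t=1.3666 [x] (0,6) — stop
  → r_2 = 1.3666
beam 3: φ=45°, α=285°
  cosα=0.2588 sinα=-0.9659 | (2,6) | tMaxX 2.6273 tMaxY 0.5383 | tΔX 3.8637 tΔY 1.0353
    t=0.5383 [y] (2,5)
    t=1.5736 [y] (2,4) — stop
  → r_3 = 1.5736
beam 4: φ=135°, α=15°
  cosα=0.9659 sinα=0.2588 | (2,6) | tMaxX 0.7040 tMaxY 1.8546 | tΔX 1.0353 tΔY 3.8637
    t=0.7040 [x] (3,6)
    t=1.7393 [x] (4,6)
    t=1.8546 [y] (4,7)
    t=2.7745 [x] (5,7)
    t=3.8098 [x] (6,7)
    t=4.8451 [x] (7,7)
    t=5.7183 [y] (7,8)
    t=5.8804 [x] (8,8) — stop
  → r_4 = 5.8804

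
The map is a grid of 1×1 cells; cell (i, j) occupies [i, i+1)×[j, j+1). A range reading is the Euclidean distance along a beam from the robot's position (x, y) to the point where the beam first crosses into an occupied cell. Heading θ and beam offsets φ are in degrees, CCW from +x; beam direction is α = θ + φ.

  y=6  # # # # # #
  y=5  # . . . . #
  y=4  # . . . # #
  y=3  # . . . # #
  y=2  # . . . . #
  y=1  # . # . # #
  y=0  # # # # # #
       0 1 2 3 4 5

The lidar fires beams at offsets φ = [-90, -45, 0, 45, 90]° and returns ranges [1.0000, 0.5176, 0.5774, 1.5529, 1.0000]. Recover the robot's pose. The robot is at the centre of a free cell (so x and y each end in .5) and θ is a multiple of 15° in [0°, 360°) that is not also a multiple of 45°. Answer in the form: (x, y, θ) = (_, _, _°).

Enumerate (i+0.5, j+0.5, θ) over the 16 free cells and 16 admissible headings. For each, cast all 5 beams and compare to the given ranges.
  (3.5, 2.5, 15°): beam 1 = 1.5529 ≠ 1.0000 ✗
  (1.5, 3.5, 300°): beam 1 = 0.5774 ≠ 1.0000 ✗
  (2.5, 5.5, 255°): beam 1 = 1.5529 ≠ 1.0000 ✗
  (2.5, 4.5, 105°): beam 1 = 1.5529 ≠ 1.0000 ✗
  …
  (1.5, 2.5, 210°): r_1=1.0000, r_2=0.5176, r_3=0.5774, r_4=1.5529, r_5=1.0000 — all match ✓
No second candidate reproduces the full scan.

(x, y, θ) = (1.5, 2.5, 210°)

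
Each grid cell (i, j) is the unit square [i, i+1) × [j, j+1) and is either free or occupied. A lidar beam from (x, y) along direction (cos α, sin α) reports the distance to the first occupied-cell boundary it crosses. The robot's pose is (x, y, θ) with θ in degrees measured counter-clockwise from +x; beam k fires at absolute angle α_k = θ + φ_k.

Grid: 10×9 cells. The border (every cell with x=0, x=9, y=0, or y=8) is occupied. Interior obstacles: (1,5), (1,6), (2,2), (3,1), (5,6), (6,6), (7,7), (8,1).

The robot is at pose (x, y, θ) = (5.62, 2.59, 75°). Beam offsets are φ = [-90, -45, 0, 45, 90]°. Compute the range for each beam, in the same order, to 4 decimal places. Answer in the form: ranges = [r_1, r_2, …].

ranges = [2.4640, 3.9029, 3.5303, 6.2469, 4.7830]

beam 1: φ=-90°, α=345°
  direction (0.9659, -0.2588); cell (5,2); t to first gridline: x 0.3934, y 2.2796 (then +1.0353 / +3.8637)
    (6,2) via x @ 0.3934
    (7,2) via x @ 1.4287
    (7,1) via y @ 2.2796
    (8,1) via x @ 2.4640  # hit
  → r_1 = 2.4640
beam 2: φ=-45°, α=30°
  direction (0.8660, 0.5000); cell (5,2); t to first gridline: x 0.4388, y 0.8200 (then +1.1547 / +2.0000)
    (6,2) via x @ 0.4388
    (6,3) via y @ 0.8200
    (7,3) via x @ 1.5935
    (8,3) via x @ 2.7482
    (8,4) via y @ 2.8200
    (9,4) via x @ 3.9029  # hit
  → r_2 = 3.9029
beam 3: φ=0°, α=75°
  direction (0.2588, 0.9659); cell (5,2); t to first gridline: x 1.4682, y 0.4245 (then +3.8637 / +1.0353)
    (5,3) via y @ 0.4245
    (5,4) via y @ 1.4597
    (6,4) via x @ 1.4682
    (6,5) via y @ 2.4950
    (6,6) via y @ 3.5303  # hit
  → r_3 = 3.5303
beam 4: φ=45°, α=120°
  direction (-0.5000, 0.8660); cell (5,2); t to first gridline: x 1.2400, y 0.4734 (then +2.0000 / +1.1547)
    (5,3) via y @ 0.4734
    (4,3) via x @ 1.2400
    (4,4) via y @ 1.6281
    (4,5) via y @ 2.7828
    (3,5) via x @ 3.2400
    (3,6) via y @ 3.9375
    (3,7) via y @ 5.0922
    (2,7) via x @ 5.2400
    (2,8) via y @ 6.2469  # hit
  → r_4 = 6.2469
beam 5: φ=90°, α=165°
  direction (-0.9659, 0.2588); cell (5,2); t to first gridline: x 0.6419, y 1.5841 (then +1.0353 / +3.8637)
    (4,2) via x @ 0.6419
    (4,3) via y @ 1.5841
    (3,3) via x @ 1.6771
    (2,3) via x @ 2.7124
    (1,3) via x @ 3.7477
    (0,3) via x @ 4.7830  # hit
  → r_5 = 4.7830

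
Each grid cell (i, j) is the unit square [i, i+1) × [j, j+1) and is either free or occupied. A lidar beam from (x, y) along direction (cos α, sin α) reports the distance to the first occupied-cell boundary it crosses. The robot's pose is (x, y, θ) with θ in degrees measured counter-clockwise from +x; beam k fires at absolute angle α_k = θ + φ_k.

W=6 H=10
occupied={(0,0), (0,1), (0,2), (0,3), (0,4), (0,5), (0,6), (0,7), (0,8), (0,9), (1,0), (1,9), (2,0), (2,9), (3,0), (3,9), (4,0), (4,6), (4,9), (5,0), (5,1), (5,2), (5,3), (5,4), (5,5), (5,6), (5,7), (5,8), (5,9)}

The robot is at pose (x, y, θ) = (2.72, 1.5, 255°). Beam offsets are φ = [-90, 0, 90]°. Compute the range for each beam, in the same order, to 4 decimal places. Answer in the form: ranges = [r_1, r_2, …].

beam 1: φ=-90°, α=165°
  d=(-0.9659,0.2588)  start (2,1)  tX=0.7454 tY=1.9319  stride 1/|dx|=1.0353 1/|dy|=3.8637
    cross x-line → (1,1), t=0.7454
    cross x-line → (0,1), t=1.7807 (wall)
  → r_1 = 1.7807
beam 2: φ=0°, α=255°
  d=(-0.2588,-0.9659)  start (2,1)  tX=2.7819 tY=0.5176  stride 1/|dx|=3.8637 1/|dy|=1.0353
    cross y-line → (2,0), t=0.5176 (wall)
  → r_2 = 0.5176
beam 3: φ=90°, α=345°
  d=(0.9659,-0.2588)  start (2,1)  tX=0.2899 tY=1.9319  stride 1/|dx|=1.0353 1/|dy|=3.8637
    cross x-line → (3,1), t=0.2899
    cross x-line → (4,1), t=1.3252
    cross y-line → (4,0), t=1.9319 (wall)
  → r_3 = 1.9319

ranges = [1.7807, 0.5176, 1.9319]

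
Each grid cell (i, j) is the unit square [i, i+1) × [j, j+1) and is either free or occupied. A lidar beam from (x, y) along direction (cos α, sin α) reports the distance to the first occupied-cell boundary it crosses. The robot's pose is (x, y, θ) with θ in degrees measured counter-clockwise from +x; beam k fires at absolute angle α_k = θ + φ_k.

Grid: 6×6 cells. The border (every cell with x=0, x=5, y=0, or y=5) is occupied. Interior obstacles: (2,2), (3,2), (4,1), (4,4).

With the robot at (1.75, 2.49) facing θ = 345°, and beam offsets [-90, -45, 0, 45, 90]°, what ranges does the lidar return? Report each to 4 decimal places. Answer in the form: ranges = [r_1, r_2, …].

beam 1: φ=-90°, α=255°
  dir = (cos 255°, sin 255°) = (-0.2588, -0.9659); from cell (1,2)
  next x-line at t=2.8978, next y-line at t=0.5073; Δt_x=3.8637, Δt_y=1.0353
    y: enter (1,1) at t=0.5073
    y: enter (1,0) at t=1.5426 ← occupied
  → r_1 = 1.5426
beam 2: φ=-45°, α=300°
  dir = (cos 300°, sin 300°) = (0.5000, -0.8660); from cell (1,2)
  next x-line at t=0.5000, next y-line at t=0.5658; Δt_x=2.0000, Δt_y=1.1547
    x: enter (2,2) at t=0.5000 ← occupied
  → r_2 = 0.5000
beam 3: φ=0°, α=345°
  dir = (cos 345°, sin 345°) = (0.9659, -0.2588); from cell (1,2)
  next x-line at t=0.2588, next y-line at t=1.8932; Δt_x=1.0353, Δt_y=3.8637
    x: enter (2,2) at t=0.2588 ← occupied
  → r_3 = 0.2588
beam 4: φ=45°, α=30°
  dir = (cos 30°, sin 30°) = (0.8660, 0.5000); from cell (1,2)
  next x-line at t=0.2887, next y-line at t=1.0200; Δt_x=1.1547, Δt_y=2.0000
    x: enter (2,2) at t=0.2887 ← occupied
  → r_4 = 0.2887
beam 5: φ=90°, α=75°
  dir = (cos 75°, sin 75°) = (0.2588, 0.9659); from cell (1,2)
  next x-line at t=0.9659, next y-line at t=0.5280; Δt_x=3.8637, Δt_y=1.0353
    y: enter (1,3) at t=0.5280
    x: enter (2,3) at t=0.9659
    y: enter (2,4) at t=1.5633
    y: enter (2,5) at t=2.5985 ← occupied
  → r_5 = 2.5985

ranges = [1.5426, 0.5000, 0.2588, 0.2887, 2.5985]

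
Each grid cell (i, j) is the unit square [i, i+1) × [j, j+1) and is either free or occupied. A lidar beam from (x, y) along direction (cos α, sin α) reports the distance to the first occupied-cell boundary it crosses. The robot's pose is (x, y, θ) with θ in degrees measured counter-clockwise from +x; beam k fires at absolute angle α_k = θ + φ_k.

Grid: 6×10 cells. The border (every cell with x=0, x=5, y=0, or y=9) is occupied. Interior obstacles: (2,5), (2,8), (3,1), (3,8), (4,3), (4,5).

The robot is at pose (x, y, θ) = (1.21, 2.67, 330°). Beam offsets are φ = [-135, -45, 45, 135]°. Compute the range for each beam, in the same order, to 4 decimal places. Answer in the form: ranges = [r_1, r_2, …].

beam 1: φ=-135°, α=195°
  cosα=-0.9659 sinα=-0.2588 | (1,2) | tMaxX 0.2174 tMaxY 2.5887 | tΔX 1.0353 tΔY 3.8637
    t=0.2174 [x] (0,2) — stop
  → r_1 = 0.2174
beam 2: φ=-45°, α=285°
  cosα=0.2588 sinα=-0.9659 | (1,2) | tMaxX 3.0523 tMaxY 0.6936 | tΔX 3.8637 tΔY 1.0353
    t=0.6936 [y] (1,1)
    t=1.7289 [y] (1,0) — stop
  → r_2 = 1.7289
beam 3: φ=45°, α=15°
  cosα=0.9659 sinα=0.2588 | (1,2) | tMaxX 0.8179 tMaxY 1.2750 | tΔX 1.0353 tΔY 3.8637
    t=0.8179 [x] (2,2)
    t=1.2750 [y] (2,3)
    t=1.8531 [x] (3,3)
    t=2.8884 [x] (4,3) — stop
  → r_3 = 2.8884
beam 4: φ=135°, α=105°
  cosα=-0.2588 sinα=0.9659 | (1,2) | tMaxX 0.8114 tMaxY 0.3416 | tΔX 3.8637 tΔY 1.0353
    t=0.3416 [y] (1,3)
    t=0.8114 [x] (0,3) — stop
  → r_4 = 0.8114

ranges = [0.2174, 1.7289, 2.8884, 0.8114]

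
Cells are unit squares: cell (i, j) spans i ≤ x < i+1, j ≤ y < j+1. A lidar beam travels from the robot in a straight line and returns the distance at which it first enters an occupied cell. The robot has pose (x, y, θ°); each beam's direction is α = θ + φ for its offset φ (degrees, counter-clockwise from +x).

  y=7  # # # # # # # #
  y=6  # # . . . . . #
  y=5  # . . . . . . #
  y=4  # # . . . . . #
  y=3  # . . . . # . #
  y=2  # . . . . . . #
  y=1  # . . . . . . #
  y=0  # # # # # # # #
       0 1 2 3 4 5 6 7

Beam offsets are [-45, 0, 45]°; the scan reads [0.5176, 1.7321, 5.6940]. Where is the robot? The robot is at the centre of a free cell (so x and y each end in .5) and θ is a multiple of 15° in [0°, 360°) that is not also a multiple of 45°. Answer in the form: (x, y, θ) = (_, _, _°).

Enumerate (i+0.5, j+0.5, θ) over the 33 free cells and 16 admissible headings. For each, cast all 3 beams and compare to the given ranges.
  (2.5, 5.5, 105°): beam 1 = 1.7321 ≠ 0.5176 ✗
  (2.5, 1.5, 15°): beam 1 = 1.0000 ≠ 0.5176 ✗
  (1.5, 5.5, 210°): beam 2 = 0.5774 ≠ 1.7321 ✗
  …
  (2.5, 6.5, 240°): r_1=0.5176, r_2=1.7321, r_3=5.6940 — all match ✓
Unique over the lattice → pose = (2.5, 6.5, 240°).

(x, y, θ) = (2.5, 6.5, 240°)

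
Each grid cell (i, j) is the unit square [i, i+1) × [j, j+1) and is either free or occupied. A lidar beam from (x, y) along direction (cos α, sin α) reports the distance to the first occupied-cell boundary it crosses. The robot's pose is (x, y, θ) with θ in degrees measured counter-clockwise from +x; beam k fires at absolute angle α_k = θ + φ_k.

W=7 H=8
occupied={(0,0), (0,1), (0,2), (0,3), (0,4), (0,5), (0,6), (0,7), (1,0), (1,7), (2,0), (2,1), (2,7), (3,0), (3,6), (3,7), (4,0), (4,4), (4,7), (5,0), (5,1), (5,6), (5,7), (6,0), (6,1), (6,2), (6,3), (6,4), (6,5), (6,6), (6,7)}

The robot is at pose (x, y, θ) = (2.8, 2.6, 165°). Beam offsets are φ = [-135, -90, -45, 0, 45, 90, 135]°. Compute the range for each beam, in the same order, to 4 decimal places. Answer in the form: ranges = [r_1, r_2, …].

ranges = [3.6950, 3.5199, 3.6000, 1.8635, 2.0785, 0.6212, 1.8475]

beam 1: φ=-135°, α=30°
  cosα=0.8660 sinα=0.5000 | (2,2) | tMaxX 0.2309 tMaxY 0.8000 | tΔX 1.1547 tΔY 2.0000
    t=0.2309 [x] (3,2)
    t=0.8000 [y] (3,3)
    t=1.3856 [x] (4,3)
    t=2.5403 [x] (5,3)
    t=2.8000 [y] (5,4)
    t=3.6950 [x] (6,4) — stop
  → r_1 = 3.6950
beam 2: φ=-90°, α=75°
  cosα=0.2588 sinα=0.9659 | (2,2) | tMaxX 0.7727 tMaxY 0.4141 | tΔX 3.8637 tΔY 1.0353
    t=0.4141 [y] (2,3)
    t=0.7727 [x] (3,3)
    t=1.4494 [y] (3,4)
    t=2.4847 [y] (3,5)
    t=3.5199 [y] (3,6) — stop
  → r_2 = 3.5199
beam 3: φ=-45°, α=120°
  cosα=-0.5000 sinα=0.8660 | (2,2) | tMaxX 1.6000 tMaxY 0.4619 | tΔX 2.0000 tΔY 1.1547
    t=0.4619 [y] (2,3)
    t=1.6000 [x] (1,3)
    t=1.6166 [y] (1,4)
    t=2.7713 [y] (1,5)
    t=3.6000 [x] (0,5) — stop
  → r_3 = 3.6000
beam 4: φ=0°, α=165°
  cosα=-0.9659 sinα=0.2588 | (2,2) | tMaxX 0.8282 tMaxY 1.5455 | tΔX 1.0353 tΔY 3.8637
    t=0.8282 [x] (1,2)
    t=1.5455 [y] (1,3)
    t=1.8635 [x] (0,3) — stop
  → r_4 = 1.8635
beam 5: φ=45°, α=210°
  cosα=-0.8660 sinα=-0.5000 | (2,2) | tMaxX 0.9238 tMaxY 1.2000 | tΔX 1.1547 tΔY 2.0000
    t=0.9238 [x] (1,2)
    t=1.2000 [y] (1,1)
    t=2.0785 [x] (0,1) — stop
  → r_5 = 2.0785
beam 6: φ=90°, α=255°
  cosα=-0.2588 sinα=-0.9659 | (2,2) | tMaxX 3.0910 tMaxY 0.6212 | tΔX 3.8637 tΔY 1.0353
    t=0.6212 [y] (2,1) — stop
  → r_6 = 0.6212
beam 7: φ=135°, α=300°
  cosα=0.5000 sinα=-0.8660 | (2,2) | tMaxX 0.4000 tMaxY 0.6928 | tΔX 2.0000 tΔY 1.1547
    t=0.4000 [x] (3,2)
    t=0.6928 [y] (3,1)
    t=1.8475 [y] (3,0) — stop
  → r_7 = 1.8475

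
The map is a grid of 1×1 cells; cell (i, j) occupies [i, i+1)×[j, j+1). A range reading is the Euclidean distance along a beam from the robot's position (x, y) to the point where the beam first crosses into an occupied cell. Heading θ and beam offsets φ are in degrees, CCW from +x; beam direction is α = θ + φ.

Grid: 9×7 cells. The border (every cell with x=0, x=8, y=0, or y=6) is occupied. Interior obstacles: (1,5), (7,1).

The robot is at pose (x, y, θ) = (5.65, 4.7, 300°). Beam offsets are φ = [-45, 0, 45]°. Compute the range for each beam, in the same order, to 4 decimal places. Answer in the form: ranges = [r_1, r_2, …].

ranges = [3.8305, 3.1177, 2.4329]

beam 1: φ=-45°, α=255°
  dir = (cos 255°, sin 255°) = (-0.2588, -0.9659); from cell (5,4)
  next x-line at t=2.5114, next y-line at t=0.7247; Δt_x=3.8637, Δt_y=1.0353
    y: enter (5,3) at t=0.7247
    y: enter (5,2) at t=1.7600
    x: enter (4,2) at t=2.5114
    y: enter (4,1) at t=2.7952
    y: enter (4,0) at t=3.8305 ← occupied
  → r_1 = 3.8305
beam 2: φ=0°, α=300°
  dir = (cos 300°, sin 300°) = (0.5000, -0.8660); from cell (5,4)
  next x-line at t=0.7000, next y-line at t=0.8083; Δt_x=2.0000, Δt_y=1.1547
    x: enter (6,4) at t=0.7000
    y: enter (6,3) at t=0.8083
    y: enter (6,2) at t=1.9630
    x: enter (7,2) at t=2.7000
    y: enter (7,1) at t=3.1177 ← occupied
  → r_2 = 3.1177
beam 3: φ=45°, α=345°
  dir = (cos 345°, sin 345°) = (0.9659, -0.2588); from cell (5,4)
  next x-line at t=0.3623, next y-line at t=2.7046; Δt_x=1.0353, Δt_y=3.8637
    x: enter (6,4) at t=0.3623
    x: enter (7,4) at t=1.3976
    x: enter (8,4) at t=2.4329 ← occupied
  → r_3 = 2.4329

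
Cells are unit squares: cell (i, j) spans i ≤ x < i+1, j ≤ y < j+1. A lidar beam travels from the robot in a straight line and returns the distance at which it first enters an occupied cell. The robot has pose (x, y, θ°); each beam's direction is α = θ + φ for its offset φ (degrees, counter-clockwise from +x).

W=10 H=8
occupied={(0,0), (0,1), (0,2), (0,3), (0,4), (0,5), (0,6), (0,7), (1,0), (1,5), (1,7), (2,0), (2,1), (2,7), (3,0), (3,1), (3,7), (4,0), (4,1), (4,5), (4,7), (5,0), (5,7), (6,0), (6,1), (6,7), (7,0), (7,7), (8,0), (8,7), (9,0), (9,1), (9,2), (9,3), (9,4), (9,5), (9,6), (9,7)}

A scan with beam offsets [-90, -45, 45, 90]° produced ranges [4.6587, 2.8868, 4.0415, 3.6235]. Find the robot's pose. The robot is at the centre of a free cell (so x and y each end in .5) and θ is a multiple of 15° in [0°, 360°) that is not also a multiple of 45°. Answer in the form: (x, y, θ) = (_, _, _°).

Enumerate (i+0.5, j+0.5, θ) over the 42 free cells and 16 admissible headings. For each, cast all 4 beams and compare to the given ranges.
  (7.5, 2.5, 345°): beam 1 = 1.5529 ≠ 4.6587 ✗
  (7.5, 6.5, 150°): beam 1 = 0.5774 ≠ 4.6587 ✗
  (3.5, 5.5, 60°): beam 1 = 0.5774 ≠ 4.6587 ✗
  (1.5, 6.5, 255°): beam 1 = 0.5176 ≠ 4.6587 ✗
  …
  (5.5, 4.5, 285°): r_1=4.6587, r_2=2.8868, r_3=4.0415, r_4=3.6235 — all match ✓
Unique over the lattice → pose = (5.5, 4.5, 285°).

(x, y, θ) = (5.5, 4.5, 285°)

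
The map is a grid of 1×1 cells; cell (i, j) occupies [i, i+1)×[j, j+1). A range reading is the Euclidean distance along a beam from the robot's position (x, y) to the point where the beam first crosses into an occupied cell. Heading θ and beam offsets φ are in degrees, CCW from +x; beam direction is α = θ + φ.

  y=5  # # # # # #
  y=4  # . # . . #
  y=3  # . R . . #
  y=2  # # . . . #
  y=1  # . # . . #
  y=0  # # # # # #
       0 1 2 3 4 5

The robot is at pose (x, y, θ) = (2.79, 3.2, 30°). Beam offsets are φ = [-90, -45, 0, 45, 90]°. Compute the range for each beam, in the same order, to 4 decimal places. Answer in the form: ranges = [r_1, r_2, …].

beam 1: φ=-90°, α=300°
  dir = (cos 300°, sin 300°) = (0.5000, -0.8660); from cell (2,3)
  next x-line at t=0.4200, next y-line at t=0.2309; Δt_x=2.0000, Δt_y=1.1547
    y: enter (2,2) at t=0.2309
    x: enter (3,2) at t=0.4200
    y: enter (3,1) at t=1.3856
    x: enter (4,1) at t=2.4200
    y: enter (4,0) at t=2.5403 ← occupied
  → r_1 = 2.5403
beam 2: φ=-45°, α=345°
  dir = (cos 345°, sin 345°) = (0.9659, -0.2588); from cell (2,3)
  next x-line at t=0.2174, next y-line at t=0.7727; Δt_x=1.0353, Δt_y=3.8637
    x: enter (3,3) at t=0.2174
    y: enter (3,2) at t=0.7727
    x: enter (4,2) at t=1.2527
    x: enter (5,2) at t=2.2880 ← occupied
  → r_2 = 2.2880
beam 3: φ=0°, α=30°
  dir = (cos 30°, sin 30°) = (0.8660, 0.5000); from cell (2,3)
  next x-line at t=0.2425, next y-line at t=1.6000; Δt_x=1.1547, Δt_y=2.0000
    x: enter (3,3) at t=0.2425
    x: enter (4,3) at t=1.3972
    y: enter (4,4) at t=1.6000
    x: enter (5,4) at t=2.5519 ← occupied
  → r_3 = 2.5519
beam 4: φ=45°, α=75°
  dir = (cos 75°, sin 75°) = (0.2588, 0.9659); from cell (2,3)
  next x-line at t=0.8114, next y-line at t=0.8282; Δt_x=3.8637, Δt_y=1.0353
    x: enter (3,3) at t=0.8114
    y: enter (3,4) at t=0.8282
    y: enter (3,5) at t=1.8635 ← occupied
  → r_4 = 1.8635
beam 5: φ=90°, α=120°
  dir = (cos 120°, sin 120°) = (-0.5000, 0.8660); from cell (2,3)
  next x-line at t=1.5800, next y-line at t=0.9238; Δt_x=2.0000, Δt_y=1.1547
    y: enter (2,4) at t=0.9238 ← occupied
  → r_5 = 0.9238

ranges = [2.5403, 2.2880, 2.5519, 1.8635, 0.9238]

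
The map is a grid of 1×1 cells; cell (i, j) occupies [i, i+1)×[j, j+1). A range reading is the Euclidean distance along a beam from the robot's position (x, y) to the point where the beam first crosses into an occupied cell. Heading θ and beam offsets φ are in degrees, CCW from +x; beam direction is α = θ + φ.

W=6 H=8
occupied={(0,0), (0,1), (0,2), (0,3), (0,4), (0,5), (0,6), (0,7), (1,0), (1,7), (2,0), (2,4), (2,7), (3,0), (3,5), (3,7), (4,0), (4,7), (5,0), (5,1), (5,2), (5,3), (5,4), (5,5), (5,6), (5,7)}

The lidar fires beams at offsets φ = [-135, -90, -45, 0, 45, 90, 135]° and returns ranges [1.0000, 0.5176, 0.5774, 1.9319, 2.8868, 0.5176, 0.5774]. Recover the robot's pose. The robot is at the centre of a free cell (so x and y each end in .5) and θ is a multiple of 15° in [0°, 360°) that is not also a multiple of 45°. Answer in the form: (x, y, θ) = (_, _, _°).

Enumerate (i+0.5, j+0.5, θ) over the 22 free cells and 16 admissible headings. For each, cast all 7 beams and compare to the given ranges.
  (3.5, 4.5, 120°): beam 1 = 1.5529 ≠ 1.0000 ✗
  (2.5, 6.5, 300°): beam 1 = 1.5529 ≠ 1.0000 ✗
  (4.5, 4.5, 300°): beam 1 = 1.5529 ≠ 1.0000 ✗
  (1.5, 1.5, 120°): beam 1 = 1.9319 ≠ 1.0000 ✗
  (3.5, 1.5, 60°): beam 1 = 0.5176 ≠ 1.0000 ✗
  …
  (3.5, 6.5, 165°): r_1=1.0000, r_2=0.5176, r_3=0.5774, r_4=1.9319, r_5=2.8868, r_6=0.5176, r_7=0.5774 — all match ✓
Unique over the lattice → pose = (3.5, 6.5, 165°).

(x, y, θ) = (3.5, 6.5, 165°)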